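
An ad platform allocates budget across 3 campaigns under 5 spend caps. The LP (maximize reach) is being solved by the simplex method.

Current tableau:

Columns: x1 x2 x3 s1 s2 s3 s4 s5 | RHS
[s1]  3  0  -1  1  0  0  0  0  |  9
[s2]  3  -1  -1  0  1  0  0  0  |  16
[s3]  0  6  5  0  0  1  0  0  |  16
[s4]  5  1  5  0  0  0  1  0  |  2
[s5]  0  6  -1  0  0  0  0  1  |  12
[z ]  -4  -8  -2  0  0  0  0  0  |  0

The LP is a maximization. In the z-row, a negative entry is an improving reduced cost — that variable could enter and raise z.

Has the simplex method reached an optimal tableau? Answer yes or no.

no

Column x1 has objective-row coefficient -4, which is negative; an improving pivot exists, so not yet optimal.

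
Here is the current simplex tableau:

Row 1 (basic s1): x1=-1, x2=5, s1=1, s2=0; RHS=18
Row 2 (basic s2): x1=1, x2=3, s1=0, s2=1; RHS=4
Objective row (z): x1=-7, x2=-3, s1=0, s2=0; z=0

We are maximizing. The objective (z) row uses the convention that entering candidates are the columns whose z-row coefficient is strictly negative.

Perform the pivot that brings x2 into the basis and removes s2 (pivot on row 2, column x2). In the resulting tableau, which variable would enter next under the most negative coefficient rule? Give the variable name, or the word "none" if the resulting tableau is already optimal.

Pivot element 3. New z-row = old z-row − (-3)·(row 2/3).
Updated z-row coefficients: x1: -6, x2: 0, s1: 0, s2: 1.
The most negative is -6 in column x1, so x1 would enter next.

x1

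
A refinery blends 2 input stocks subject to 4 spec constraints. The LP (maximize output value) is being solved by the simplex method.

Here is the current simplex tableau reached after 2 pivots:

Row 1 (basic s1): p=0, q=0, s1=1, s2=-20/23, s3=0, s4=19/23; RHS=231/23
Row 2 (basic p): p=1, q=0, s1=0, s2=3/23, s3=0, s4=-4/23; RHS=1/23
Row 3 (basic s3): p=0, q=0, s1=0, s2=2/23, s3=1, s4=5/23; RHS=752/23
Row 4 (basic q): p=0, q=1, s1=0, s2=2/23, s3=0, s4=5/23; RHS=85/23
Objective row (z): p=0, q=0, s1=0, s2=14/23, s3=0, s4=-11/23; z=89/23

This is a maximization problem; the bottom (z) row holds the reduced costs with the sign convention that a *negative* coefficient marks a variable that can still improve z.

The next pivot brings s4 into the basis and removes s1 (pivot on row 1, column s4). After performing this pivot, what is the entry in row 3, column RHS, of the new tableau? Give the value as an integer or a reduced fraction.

571/19

Pivot element is row 1, column s4: 19/23.
Normalize row 1: new (row 1, RHS) = (231/23)/(19/23) = 231/19.
row 3 ← row 3 − (5/23)·(new row 1): 752/23 − (5/23)·(231/19) = 571/19.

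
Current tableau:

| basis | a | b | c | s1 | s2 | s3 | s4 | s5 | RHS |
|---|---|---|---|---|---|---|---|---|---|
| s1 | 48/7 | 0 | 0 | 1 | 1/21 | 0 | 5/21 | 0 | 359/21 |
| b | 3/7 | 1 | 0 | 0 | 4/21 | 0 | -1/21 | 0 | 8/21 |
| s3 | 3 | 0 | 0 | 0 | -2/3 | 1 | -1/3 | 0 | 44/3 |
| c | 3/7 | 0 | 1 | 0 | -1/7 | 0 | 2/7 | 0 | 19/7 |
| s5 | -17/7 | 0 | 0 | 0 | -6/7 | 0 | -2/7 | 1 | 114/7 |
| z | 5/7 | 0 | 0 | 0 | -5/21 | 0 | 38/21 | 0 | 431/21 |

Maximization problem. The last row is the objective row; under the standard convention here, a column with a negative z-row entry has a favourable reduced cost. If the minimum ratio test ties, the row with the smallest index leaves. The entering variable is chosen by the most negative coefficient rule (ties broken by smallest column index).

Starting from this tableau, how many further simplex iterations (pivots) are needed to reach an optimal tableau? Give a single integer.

1

pivot: s2 in, b out → z = 21
No improving column remains; optimal.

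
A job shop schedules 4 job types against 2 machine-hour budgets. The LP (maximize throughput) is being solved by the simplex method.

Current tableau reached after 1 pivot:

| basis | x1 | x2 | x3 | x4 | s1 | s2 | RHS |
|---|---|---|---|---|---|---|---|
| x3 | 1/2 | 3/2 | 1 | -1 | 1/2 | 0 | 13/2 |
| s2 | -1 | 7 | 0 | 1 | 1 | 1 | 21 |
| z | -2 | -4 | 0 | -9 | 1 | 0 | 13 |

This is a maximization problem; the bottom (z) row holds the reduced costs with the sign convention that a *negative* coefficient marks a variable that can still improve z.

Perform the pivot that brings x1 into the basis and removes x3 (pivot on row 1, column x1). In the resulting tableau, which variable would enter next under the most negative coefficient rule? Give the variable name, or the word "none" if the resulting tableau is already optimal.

x4

Pivot element 1/2. New z-row = old z-row − (-2)·(row 1/(1/2)).
Updated z-row coefficients: x1: 0, x2: 2, x3: 4, x4: -13, s1: 3, s2: 0.
The most negative is -13 in column x4, so x4 would enter next.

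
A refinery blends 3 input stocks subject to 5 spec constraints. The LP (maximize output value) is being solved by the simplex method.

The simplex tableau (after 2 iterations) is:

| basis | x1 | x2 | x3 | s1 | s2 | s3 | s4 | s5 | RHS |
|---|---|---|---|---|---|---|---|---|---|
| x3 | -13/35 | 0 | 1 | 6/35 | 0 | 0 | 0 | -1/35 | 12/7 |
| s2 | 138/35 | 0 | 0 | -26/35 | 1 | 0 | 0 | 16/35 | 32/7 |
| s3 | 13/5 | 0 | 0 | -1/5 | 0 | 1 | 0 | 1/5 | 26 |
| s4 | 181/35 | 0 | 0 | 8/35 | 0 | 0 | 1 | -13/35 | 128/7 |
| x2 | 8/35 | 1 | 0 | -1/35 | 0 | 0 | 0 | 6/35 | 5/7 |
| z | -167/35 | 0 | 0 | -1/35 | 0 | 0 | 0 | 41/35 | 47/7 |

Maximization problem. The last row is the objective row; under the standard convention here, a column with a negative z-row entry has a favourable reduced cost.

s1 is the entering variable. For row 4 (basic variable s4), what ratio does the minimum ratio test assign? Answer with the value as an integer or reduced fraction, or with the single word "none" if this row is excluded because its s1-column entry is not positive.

Ratio = RHS / (s1 entry) = (128/7) / (8/35) = 80.

80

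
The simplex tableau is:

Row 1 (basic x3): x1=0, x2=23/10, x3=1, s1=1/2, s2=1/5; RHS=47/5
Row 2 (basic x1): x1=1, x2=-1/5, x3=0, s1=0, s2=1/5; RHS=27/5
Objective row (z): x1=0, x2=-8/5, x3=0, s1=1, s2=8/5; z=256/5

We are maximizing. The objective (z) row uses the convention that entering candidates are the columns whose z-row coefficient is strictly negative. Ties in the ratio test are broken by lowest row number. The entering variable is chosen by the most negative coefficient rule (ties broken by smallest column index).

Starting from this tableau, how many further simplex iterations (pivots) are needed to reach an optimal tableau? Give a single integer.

1

pivot: x2 in, x3 out → z = 1328/23
No improving column remains; optimal.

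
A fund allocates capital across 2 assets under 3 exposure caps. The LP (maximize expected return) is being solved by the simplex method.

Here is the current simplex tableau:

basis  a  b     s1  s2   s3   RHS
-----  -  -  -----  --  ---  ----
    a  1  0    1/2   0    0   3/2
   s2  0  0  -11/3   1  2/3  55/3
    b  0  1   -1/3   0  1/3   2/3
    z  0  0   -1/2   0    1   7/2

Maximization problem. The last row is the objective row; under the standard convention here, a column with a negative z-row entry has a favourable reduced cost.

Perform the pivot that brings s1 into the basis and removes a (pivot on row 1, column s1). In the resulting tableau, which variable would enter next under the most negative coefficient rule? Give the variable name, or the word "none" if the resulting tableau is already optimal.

none

Pivot element 1/2. New z-row = old z-row − (-1/2)·(row 1/(1/2)).
Updated z-row coefficients: a: 1, b: 0, s1: 0, s2: 0, s3: 1.
No coefficient is strictly negative; the tableau after this pivot is optimal.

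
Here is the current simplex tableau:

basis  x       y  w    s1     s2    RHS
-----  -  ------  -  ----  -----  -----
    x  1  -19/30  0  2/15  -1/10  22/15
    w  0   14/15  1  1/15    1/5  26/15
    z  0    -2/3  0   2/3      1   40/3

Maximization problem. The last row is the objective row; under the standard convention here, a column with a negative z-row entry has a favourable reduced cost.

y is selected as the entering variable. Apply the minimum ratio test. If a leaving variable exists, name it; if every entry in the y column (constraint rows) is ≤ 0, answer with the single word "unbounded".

w

Ratios: row 1 (x): entry -19/30 ≤ 0, skip; row 2 (w): (26/15)/(14/15) = 13/7.
Minimum ratio is in the w row, so w leaves.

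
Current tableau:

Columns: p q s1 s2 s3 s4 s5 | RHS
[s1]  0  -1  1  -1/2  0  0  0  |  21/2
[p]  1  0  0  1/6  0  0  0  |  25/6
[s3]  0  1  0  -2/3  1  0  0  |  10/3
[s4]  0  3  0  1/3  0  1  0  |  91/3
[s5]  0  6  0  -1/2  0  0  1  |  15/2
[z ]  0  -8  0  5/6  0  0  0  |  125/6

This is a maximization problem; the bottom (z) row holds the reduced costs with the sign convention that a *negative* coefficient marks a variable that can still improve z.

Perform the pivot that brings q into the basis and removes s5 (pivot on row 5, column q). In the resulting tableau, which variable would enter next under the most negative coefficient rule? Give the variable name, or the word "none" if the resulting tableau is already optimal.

none

Pivot element 6. New z-row = old z-row − (-8)·(row 5/6).
Updated z-row coefficients: p: 0, q: 0, s1: 0, s2: 1/6, s3: 0, s4: 0, s5: 4/3.
No coefficient is strictly negative; the tableau after this pivot is optimal.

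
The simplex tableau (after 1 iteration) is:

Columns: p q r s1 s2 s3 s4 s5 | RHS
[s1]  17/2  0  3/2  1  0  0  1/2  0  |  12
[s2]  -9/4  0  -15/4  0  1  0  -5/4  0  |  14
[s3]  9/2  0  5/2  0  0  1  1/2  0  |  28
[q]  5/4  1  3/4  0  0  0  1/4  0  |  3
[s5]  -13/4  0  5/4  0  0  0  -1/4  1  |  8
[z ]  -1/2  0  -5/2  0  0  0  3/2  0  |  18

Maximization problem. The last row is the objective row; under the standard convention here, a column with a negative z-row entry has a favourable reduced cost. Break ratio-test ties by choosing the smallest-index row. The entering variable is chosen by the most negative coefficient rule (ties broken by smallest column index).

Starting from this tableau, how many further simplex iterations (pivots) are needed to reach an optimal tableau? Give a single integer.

1

pivot: r in, q out → z = 28
No improving column remains; optimal.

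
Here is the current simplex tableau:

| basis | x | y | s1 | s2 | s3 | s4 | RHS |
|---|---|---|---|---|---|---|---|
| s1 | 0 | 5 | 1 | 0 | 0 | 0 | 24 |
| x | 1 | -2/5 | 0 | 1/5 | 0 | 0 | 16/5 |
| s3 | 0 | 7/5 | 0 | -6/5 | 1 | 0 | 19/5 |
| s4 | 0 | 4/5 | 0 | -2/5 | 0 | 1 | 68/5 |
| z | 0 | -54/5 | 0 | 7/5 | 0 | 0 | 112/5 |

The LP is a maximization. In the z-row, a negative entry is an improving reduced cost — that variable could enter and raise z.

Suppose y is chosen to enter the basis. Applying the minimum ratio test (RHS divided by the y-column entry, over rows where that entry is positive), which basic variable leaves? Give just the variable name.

s3

Ratios: row 1 (s1): 24/5 = 24/5; row 2 (x): entry -2/5 ≤ 0, skip; row 3 (s3): (19/5)/(7/5) = 19/7; row 4 (s4): (68/5)/(4/5) = 17.
Minimum ratio 19/7 is in the s3 row, so s3 leaves.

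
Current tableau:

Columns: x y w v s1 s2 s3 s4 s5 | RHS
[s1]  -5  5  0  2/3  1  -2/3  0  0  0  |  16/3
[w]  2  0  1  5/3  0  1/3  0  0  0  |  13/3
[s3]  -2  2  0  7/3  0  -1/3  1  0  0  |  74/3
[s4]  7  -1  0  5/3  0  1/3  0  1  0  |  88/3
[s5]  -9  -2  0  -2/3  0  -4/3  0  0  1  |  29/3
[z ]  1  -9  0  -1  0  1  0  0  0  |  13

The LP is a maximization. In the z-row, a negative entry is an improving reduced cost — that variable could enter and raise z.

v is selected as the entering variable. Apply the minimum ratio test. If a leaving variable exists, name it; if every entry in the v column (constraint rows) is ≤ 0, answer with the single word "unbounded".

w

Ratios: row 1 (s1): (16/3)/(2/3) = 8; row 2 (w): (13/3)/(5/3) = 13/5; row 3 (s3): (74/3)/(7/3) = 74/7; row 4 (s4): (88/3)/(5/3) = 88/5; row 5 (s5): entry -2/3 ≤ 0, skip.
Minimum ratio is in the w row, so w leaves.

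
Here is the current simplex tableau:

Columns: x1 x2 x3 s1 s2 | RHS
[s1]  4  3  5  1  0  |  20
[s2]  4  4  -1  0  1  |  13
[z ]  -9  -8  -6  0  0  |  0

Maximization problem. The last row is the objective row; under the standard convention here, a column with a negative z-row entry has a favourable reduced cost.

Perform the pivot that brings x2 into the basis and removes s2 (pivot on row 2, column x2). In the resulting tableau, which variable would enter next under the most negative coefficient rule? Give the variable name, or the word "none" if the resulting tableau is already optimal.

Pivot element 4. New z-row = old z-row − (-8)·(row 2/4).
Updated z-row coefficients: x1: -1, x2: 0, x3: -8, s1: 0, s2: 2.
The most negative is -8 in column x3, so x3 would enter next.

x3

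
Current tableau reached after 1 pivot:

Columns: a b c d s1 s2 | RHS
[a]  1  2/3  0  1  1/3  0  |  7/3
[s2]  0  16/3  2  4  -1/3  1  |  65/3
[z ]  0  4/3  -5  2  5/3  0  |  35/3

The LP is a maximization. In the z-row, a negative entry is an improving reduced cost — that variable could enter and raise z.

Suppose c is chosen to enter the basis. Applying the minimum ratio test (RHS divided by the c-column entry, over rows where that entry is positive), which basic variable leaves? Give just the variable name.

s2

Ratios: row 1 (a): entry 0 ≤ 0, skip; row 2 (s2): (65/3)/2 = 65/6.
Minimum ratio 65/6 is in the s2 row, so s2 leaves.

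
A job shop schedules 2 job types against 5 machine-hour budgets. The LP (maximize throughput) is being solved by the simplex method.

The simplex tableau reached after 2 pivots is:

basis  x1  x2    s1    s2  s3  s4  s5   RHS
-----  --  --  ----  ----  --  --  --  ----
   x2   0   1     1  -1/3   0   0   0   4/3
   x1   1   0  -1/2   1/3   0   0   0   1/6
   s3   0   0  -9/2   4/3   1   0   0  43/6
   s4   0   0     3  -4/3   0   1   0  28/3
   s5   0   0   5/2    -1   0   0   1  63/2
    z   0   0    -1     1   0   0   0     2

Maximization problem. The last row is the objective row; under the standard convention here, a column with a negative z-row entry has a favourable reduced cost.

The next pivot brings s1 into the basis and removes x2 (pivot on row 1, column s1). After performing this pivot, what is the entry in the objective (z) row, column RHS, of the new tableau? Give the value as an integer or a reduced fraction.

Pivot element is row 1, column s1: 1.
Normalize row 1: new (row 1, RHS) = (4/3)/1 = 4/3.
z-row ← z-row − (-1)·(new row 1): 2 − (-1)·(4/3) = 10/3.

10/3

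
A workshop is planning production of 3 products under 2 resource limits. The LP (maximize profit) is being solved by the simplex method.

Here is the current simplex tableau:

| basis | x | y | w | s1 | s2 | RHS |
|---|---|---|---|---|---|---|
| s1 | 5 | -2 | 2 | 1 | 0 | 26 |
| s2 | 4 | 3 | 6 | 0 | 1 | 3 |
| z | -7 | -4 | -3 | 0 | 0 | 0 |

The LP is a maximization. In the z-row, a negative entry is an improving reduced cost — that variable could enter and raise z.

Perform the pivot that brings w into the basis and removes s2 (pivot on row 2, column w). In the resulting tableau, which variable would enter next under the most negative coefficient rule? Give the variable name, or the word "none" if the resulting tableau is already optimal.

x

Pivot element 6. New z-row = old z-row − (-3)·(row 2/6).
Updated z-row coefficients: x: -5, y: -5/2, w: 0, s1: 0, s2: 1/2.
The most negative is -5 in column x, so x would enter next.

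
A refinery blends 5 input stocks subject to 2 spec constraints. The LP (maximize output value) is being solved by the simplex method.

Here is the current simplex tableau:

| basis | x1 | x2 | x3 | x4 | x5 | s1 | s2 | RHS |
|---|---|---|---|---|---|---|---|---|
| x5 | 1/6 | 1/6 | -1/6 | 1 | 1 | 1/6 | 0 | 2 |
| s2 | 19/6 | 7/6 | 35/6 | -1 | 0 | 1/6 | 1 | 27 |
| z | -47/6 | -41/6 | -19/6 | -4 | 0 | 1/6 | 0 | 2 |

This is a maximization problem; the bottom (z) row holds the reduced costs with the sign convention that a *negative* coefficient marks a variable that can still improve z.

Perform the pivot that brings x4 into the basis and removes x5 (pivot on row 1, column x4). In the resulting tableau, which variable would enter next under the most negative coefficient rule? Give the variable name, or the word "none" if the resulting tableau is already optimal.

Pivot element 1. New z-row = old z-row − (-4)·(row 1/1).
Updated z-row coefficients: x1: -43/6, x2: -37/6, x3: -23/6, x4: 0, x5: 4, s1: 5/6, s2: 0.
The most negative is -43/6 in column x1, so x1 would enter next.

x1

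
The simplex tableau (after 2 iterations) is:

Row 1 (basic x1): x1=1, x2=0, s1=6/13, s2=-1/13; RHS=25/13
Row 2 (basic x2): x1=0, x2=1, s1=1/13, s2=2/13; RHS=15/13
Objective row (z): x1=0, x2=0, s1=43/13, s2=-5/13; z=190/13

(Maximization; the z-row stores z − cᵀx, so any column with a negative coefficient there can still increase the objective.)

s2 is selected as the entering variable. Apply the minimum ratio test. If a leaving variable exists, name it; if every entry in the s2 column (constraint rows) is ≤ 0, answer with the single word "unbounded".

x2

Ratios: row 1 (x1): entry -1/13 ≤ 0, skip; row 2 (x2): (15/13)/(2/13) = 15/2.
Minimum ratio is in the x2 row, so x2 leaves.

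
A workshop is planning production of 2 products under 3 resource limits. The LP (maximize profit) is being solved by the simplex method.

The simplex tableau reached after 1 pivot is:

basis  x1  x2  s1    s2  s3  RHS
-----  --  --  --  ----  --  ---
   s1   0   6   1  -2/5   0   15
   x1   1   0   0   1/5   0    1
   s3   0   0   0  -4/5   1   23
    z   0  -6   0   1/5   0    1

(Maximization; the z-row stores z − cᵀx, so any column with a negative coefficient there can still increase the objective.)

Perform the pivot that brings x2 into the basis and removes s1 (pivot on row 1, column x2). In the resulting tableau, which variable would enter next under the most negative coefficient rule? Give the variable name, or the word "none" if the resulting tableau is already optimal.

Pivot element 6. New z-row = old z-row − (-6)·(row 1/6).
Updated z-row coefficients: x1: 0, x2: 0, s1: 1, s2: -1/5, s3: 0.
The most negative is -1/5 in column s2, so s2 would enter next.

s2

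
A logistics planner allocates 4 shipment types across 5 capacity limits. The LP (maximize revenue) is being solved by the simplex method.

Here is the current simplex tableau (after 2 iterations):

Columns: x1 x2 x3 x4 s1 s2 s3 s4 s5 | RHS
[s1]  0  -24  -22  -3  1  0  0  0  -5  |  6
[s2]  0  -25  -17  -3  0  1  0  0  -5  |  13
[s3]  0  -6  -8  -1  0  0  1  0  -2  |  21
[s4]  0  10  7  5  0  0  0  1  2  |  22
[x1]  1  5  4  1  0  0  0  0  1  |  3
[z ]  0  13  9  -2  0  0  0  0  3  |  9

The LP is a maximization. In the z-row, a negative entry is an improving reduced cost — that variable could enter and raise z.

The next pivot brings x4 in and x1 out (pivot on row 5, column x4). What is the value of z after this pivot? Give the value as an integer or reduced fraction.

15

Minimum ratio for x4: 3/1 = 3.
z changes by −(z-row coeff of x4)·ratio = −(-2)·3 = 6.
New z = 9 + 6 = 15.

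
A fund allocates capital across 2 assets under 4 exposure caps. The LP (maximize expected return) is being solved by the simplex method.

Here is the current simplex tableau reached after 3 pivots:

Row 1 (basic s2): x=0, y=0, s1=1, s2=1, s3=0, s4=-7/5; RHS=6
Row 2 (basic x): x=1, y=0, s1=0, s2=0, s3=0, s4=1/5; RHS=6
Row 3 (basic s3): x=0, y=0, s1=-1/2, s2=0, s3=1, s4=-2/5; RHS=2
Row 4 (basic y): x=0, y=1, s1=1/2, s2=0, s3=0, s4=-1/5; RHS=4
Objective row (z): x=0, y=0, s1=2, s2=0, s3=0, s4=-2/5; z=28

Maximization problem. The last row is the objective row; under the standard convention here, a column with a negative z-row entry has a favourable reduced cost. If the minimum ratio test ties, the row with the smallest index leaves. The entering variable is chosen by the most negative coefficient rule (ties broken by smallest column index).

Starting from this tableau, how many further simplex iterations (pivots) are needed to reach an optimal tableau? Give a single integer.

pivot: s4 in, x out → z = 40
No improving column remains; optimal.

1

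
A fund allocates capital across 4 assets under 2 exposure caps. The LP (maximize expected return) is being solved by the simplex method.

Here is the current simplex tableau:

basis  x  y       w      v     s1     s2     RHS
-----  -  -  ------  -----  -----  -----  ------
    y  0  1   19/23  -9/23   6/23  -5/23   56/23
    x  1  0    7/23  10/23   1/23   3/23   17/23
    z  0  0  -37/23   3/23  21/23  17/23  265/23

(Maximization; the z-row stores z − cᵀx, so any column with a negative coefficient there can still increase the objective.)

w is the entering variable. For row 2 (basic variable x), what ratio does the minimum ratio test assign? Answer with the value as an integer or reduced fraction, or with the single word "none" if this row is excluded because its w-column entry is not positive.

17/7

Ratio = RHS / (w entry) = (17/23) / (7/23) = 17/7.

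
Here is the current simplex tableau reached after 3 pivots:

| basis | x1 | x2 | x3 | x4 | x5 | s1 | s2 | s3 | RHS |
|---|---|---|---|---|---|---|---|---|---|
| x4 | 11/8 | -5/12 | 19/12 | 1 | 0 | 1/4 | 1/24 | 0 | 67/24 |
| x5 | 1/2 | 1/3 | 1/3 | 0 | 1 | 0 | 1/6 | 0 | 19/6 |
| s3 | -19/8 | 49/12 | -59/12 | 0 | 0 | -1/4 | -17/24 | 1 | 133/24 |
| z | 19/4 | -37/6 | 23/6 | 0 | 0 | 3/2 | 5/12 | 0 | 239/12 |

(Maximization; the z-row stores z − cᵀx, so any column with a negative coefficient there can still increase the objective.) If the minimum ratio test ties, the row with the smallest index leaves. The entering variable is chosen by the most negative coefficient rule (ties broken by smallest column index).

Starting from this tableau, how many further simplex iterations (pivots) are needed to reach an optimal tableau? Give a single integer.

pivot: x2 in, s3 out → z = 198/7
pivot: x3 in, x4 out → z = 2090/53
pivot: s2 in, x5 out → z = 530/13
No improving column remains; optimal.

3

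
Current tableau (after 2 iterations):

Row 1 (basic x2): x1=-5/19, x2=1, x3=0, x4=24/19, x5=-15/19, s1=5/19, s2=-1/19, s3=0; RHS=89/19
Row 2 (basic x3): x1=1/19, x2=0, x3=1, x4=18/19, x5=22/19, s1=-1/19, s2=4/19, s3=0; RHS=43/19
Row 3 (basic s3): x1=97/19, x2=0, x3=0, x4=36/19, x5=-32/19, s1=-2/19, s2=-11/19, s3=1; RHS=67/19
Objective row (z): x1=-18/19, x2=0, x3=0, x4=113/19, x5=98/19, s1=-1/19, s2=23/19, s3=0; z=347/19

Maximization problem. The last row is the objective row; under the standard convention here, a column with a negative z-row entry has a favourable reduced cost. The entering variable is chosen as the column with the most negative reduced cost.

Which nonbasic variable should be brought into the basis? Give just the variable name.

Objective-row coefficients: x1: -18/19, x2: 0, x3: 0, x4: 113/19, x5: 98/19, s1: -1/19, s2: 23/19, s3: 0.
The most negative is -18/19 in column x1, so x1 enters.

x1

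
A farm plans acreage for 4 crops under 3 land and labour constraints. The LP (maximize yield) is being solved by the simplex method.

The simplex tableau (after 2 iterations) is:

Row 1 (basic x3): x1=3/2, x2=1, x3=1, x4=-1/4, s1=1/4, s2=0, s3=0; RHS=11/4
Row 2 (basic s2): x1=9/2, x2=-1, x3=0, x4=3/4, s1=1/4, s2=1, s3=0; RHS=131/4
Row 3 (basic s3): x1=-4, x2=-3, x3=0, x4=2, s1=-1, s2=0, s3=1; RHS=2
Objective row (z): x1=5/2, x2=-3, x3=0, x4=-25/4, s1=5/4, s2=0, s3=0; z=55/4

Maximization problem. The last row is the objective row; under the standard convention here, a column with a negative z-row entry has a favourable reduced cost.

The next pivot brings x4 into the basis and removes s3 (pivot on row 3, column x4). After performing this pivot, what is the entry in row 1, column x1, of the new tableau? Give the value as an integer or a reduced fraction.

Pivot element is row 3, column x4: 2.
Normalize row 3: new (row 3, x1) = (-4)/2 = -2.
row 1 ← row 1 − (-1/4)·(new row 3): 3/2 − (-1/4)·(-2) = 1.

1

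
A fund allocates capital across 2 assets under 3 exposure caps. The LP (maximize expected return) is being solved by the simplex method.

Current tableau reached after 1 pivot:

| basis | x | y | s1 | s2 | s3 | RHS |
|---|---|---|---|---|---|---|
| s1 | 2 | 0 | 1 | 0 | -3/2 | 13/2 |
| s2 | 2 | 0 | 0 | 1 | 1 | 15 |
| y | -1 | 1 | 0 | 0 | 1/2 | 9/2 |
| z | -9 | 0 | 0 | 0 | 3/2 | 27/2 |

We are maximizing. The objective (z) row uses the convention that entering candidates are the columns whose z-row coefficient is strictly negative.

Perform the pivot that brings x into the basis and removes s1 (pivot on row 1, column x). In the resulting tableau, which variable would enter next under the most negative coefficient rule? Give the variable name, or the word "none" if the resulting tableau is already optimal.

s3

Pivot element 2. New z-row = old z-row − (-9)·(row 1/2).
Updated z-row coefficients: x: 0, y: 0, s1: 9/2, s2: 0, s3: -21/4.
The most negative is -21/4 in column s3, so s3 would enter next.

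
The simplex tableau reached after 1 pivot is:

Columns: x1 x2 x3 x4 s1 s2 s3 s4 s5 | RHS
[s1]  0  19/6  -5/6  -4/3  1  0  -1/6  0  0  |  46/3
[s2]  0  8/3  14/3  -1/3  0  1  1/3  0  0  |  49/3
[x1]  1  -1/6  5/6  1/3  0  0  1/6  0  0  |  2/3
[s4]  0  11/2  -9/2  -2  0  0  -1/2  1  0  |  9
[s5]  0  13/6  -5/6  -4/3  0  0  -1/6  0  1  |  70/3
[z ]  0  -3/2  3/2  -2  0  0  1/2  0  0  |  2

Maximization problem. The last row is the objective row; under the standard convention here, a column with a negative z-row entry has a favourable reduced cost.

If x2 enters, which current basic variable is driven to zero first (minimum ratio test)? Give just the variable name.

s4

Ratios: row 1 (s1): (46/3)/(19/6) = 92/19; row 2 (s2): (49/3)/(8/3) = 49/8; row 3 (x1): entry -1/6 ≤ 0, skip; row 4 (s4): 9/(11/2) = 18/11; row 5 (s5): (70/3)/(13/6) = 140/13.
Minimum ratio 18/11 is in the s4 row, so s4 leaves.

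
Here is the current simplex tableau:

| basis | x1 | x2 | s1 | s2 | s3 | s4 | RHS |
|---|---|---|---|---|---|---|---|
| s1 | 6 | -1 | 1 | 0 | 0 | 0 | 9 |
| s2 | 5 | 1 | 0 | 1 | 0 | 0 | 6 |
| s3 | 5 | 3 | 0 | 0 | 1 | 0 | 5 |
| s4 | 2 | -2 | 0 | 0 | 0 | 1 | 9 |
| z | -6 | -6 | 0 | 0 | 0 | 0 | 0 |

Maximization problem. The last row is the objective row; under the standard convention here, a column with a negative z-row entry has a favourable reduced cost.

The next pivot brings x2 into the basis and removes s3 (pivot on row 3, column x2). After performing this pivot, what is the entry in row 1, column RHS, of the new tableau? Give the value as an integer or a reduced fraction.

Pivot element is row 3, column x2: 3.
Normalize row 3: new (row 3, RHS) = 5/3 = 5/3.
row 1 ← row 1 − (-1)·(new row 3): 9 − (-1)·(5/3) = 32/3.

32/3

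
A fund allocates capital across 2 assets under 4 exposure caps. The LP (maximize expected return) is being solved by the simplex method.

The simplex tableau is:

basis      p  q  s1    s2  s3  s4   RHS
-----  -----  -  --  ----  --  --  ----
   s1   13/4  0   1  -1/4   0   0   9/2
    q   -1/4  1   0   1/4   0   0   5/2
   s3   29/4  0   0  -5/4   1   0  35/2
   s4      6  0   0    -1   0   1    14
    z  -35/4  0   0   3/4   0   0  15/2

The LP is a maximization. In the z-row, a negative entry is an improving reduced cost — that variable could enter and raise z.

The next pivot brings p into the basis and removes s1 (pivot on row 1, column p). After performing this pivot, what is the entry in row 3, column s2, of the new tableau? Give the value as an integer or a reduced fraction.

Pivot element is row 1, column p: 13/4.
Normalize row 1: new (row 1, s2) = (-1/4)/(13/4) = -1/13.
row 3 ← row 3 − (29/4)·(new row 1): -5/4 − (29/4)·(-1/13) = -9/13.

-9/13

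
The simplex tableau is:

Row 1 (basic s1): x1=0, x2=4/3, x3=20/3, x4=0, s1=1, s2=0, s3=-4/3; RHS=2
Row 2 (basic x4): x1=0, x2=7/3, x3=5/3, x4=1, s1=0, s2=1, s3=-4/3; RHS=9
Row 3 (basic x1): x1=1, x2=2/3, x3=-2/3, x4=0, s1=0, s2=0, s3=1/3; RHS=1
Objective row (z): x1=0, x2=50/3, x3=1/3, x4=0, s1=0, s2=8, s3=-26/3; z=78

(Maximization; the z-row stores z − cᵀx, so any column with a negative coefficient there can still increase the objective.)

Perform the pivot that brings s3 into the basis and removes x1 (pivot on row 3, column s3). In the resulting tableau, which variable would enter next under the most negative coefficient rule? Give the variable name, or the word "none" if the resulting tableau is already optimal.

x3

Pivot element 1/3. New z-row = old z-row − (-26/3)·(row 3/(1/3)).
Updated z-row coefficients: x1: 26, x2: 34, x3: -17, x4: 0, s1: 0, s2: 8, s3: 0.
The most negative is -17 in column x3, so x3 would enter next.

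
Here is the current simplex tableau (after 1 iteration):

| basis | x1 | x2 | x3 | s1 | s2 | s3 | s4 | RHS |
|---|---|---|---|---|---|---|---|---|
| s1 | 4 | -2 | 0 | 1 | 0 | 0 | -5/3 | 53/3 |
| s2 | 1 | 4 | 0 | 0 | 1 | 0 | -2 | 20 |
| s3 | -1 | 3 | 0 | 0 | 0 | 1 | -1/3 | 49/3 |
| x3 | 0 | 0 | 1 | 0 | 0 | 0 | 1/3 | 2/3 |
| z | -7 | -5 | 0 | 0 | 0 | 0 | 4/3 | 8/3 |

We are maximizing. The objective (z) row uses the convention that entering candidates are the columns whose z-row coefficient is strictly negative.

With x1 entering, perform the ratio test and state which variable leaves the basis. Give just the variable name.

s1

Ratios: row 1 (s1): (53/3)/4 = 53/12; row 2 (s2): 20/1 = 20; row 3 (s3): entry -1 ≤ 0, skip; row 4 (x3): entry 0 ≤ 0, skip.
Minimum ratio 53/12 is in the s1 row, so s1 leaves.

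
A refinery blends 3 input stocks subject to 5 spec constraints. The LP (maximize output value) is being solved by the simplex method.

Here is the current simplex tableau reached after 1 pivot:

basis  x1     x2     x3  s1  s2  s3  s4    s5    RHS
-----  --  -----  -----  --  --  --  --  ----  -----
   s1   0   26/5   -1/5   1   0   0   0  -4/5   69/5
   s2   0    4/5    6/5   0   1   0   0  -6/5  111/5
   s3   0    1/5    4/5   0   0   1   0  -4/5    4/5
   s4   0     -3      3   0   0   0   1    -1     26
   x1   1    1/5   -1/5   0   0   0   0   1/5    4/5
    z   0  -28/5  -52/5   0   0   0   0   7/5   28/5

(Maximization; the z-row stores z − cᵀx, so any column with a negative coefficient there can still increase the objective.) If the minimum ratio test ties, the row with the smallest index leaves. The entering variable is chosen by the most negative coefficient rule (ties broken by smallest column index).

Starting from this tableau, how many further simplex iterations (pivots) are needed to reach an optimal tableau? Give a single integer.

3

pivot: x3 in, s3 out → z = 16
pivot: s5 in, s4 out → z = 239/2
pivot: x2 in, x1 out → z = 199
No improving column remains; optimal.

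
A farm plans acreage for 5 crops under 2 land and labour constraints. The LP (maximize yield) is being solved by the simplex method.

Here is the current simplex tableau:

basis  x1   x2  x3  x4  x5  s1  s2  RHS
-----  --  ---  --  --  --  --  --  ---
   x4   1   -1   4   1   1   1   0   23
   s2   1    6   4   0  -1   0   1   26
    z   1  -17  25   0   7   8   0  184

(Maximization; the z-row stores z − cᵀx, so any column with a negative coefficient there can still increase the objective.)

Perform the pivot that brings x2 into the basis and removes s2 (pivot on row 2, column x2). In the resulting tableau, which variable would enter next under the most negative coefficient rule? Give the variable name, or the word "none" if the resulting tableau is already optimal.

Pivot element 6. New z-row = old z-row − (-17)·(row 2/6).
Updated z-row coefficients: x1: 23/6, x2: 0, x3: 109/3, x4: 0, x5: 25/6, s1: 8, s2: 17/6.
No coefficient is strictly negative; the tableau after this pivot is optimal.

none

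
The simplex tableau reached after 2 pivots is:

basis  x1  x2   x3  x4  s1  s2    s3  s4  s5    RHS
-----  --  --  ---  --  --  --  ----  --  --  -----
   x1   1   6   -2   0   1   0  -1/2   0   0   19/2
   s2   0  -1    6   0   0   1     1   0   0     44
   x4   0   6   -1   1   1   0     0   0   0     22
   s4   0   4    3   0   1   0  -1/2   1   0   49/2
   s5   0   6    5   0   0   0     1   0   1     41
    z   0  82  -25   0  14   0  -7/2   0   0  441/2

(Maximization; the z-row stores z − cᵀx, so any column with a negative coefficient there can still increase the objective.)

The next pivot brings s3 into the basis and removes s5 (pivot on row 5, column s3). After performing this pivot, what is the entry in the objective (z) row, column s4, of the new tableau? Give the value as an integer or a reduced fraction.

0

Pivot element is row 5, column s3: 1.
Normalize row 5: new (row 5, s4) = 0/1 = 0.
z-row ← z-row − (-7/2)·(new row 5): 0 − (-7/2)·0 = 0.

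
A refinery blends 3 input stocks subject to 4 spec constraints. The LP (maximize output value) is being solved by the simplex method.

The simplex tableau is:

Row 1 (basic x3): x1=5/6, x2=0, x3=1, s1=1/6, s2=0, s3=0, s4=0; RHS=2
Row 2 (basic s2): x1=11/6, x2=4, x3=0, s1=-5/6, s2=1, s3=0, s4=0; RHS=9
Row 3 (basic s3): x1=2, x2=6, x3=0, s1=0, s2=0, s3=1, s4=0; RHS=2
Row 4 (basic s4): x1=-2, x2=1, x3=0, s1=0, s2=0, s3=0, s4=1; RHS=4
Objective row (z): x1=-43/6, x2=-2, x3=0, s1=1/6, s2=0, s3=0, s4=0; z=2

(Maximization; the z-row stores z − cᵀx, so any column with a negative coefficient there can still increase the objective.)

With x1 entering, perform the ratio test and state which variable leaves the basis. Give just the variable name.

s3

Ratios: row 1 (x3): 2/(5/6) = 12/5; row 2 (s2): 9/(11/6) = 54/11; row 3 (s3): 2/2 = 1; row 4 (s4): entry -2 ≤ 0, skip.
Minimum ratio 1 is in the s3 row, so s3 leaves.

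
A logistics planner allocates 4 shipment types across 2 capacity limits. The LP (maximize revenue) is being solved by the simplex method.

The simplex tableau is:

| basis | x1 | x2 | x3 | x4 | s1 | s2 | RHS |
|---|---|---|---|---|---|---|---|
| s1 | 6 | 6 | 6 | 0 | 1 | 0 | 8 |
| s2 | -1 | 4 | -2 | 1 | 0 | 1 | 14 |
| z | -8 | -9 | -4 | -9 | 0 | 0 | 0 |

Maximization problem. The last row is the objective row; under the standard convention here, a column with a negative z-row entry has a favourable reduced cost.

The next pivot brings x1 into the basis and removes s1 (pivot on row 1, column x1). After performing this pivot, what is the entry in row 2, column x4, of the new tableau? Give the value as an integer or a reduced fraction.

1

Pivot element is row 1, column x1: 6.
Normalize row 1: new (row 1, x4) = 0/6 = 0.
row 2 ← row 2 − (-1)·(new row 1): 1 − (-1)·0 = 1.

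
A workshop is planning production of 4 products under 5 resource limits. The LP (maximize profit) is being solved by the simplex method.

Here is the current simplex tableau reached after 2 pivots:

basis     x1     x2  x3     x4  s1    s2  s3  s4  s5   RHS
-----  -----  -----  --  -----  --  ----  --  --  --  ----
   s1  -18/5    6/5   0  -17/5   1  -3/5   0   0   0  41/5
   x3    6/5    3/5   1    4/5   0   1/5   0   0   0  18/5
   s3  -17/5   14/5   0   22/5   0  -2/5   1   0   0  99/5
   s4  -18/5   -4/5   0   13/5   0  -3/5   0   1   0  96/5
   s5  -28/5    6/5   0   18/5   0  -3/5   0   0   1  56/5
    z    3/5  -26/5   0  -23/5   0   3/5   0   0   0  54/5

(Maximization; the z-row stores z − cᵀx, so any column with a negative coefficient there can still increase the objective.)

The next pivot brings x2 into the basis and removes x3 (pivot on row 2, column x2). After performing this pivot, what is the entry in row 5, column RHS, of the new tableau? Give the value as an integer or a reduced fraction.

4

Pivot element is row 2, column x2: 3/5.
Normalize row 2: new (row 2, RHS) = (18/5)/(3/5) = 6.
row 5 ← row 5 − (6/5)·(new row 2): 56/5 − (6/5)·6 = 4.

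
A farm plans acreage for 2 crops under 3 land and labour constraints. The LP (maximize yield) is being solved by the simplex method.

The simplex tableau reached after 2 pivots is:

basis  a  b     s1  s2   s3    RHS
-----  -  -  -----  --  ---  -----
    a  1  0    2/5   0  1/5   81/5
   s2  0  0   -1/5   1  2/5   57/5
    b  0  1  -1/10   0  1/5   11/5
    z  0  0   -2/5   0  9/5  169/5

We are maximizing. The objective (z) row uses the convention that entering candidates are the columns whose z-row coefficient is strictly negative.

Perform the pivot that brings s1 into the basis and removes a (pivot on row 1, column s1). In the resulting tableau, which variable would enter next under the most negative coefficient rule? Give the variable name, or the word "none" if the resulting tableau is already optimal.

Pivot element 2/5. New z-row = old z-row − (-2/5)·(row 1/(2/5)).
Updated z-row coefficients: a: 1, b: 0, s1: 0, s2: 0, s3: 2.
No coefficient is strictly negative; the tableau after this pivot is optimal.

none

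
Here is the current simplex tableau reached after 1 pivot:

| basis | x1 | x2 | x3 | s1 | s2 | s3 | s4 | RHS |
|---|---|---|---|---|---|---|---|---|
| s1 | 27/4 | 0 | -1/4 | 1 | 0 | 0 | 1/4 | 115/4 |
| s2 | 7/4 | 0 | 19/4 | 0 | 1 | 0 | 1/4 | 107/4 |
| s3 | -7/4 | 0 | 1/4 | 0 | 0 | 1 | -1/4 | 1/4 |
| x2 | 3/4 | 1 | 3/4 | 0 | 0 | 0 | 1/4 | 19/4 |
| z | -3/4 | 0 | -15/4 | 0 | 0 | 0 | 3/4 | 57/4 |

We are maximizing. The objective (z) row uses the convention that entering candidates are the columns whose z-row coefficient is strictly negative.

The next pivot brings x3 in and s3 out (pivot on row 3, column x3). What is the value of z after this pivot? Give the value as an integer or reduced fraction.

Minimum ratio for x3: (1/4)/(1/4) = 1.
z changes by −(z-row coeff of x3)·ratio = −(-15/4)·1 = 15/4.
New z = 57/4 + (15/4) = 18.

18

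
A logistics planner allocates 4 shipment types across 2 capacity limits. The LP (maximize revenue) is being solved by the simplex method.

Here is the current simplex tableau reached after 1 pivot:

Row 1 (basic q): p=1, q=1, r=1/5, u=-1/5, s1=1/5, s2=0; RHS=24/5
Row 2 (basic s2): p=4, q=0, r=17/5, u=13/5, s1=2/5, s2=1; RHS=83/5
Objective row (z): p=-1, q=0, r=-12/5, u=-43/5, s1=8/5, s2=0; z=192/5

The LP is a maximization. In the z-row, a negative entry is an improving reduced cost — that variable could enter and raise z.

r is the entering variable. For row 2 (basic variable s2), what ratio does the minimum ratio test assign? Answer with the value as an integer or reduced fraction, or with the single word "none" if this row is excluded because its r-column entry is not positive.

83/17

Ratio = RHS / (r entry) = (83/5) / (17/5) = 83/17.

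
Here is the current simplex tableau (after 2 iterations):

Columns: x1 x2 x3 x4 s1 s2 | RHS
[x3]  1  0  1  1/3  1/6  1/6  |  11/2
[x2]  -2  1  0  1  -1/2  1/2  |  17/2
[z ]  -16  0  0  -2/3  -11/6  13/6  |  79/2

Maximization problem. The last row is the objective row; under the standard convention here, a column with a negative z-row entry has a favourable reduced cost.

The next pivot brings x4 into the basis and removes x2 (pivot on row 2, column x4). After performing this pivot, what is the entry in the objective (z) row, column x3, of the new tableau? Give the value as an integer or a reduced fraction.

Pivot element is row 2, column x4: 1.
Normalize row 2: new (row 2, x3) = 0/1 = 0.
z-row ← z-row − (-2/3)·(new row 2): 0 − (-2/3)·0 = 0.

0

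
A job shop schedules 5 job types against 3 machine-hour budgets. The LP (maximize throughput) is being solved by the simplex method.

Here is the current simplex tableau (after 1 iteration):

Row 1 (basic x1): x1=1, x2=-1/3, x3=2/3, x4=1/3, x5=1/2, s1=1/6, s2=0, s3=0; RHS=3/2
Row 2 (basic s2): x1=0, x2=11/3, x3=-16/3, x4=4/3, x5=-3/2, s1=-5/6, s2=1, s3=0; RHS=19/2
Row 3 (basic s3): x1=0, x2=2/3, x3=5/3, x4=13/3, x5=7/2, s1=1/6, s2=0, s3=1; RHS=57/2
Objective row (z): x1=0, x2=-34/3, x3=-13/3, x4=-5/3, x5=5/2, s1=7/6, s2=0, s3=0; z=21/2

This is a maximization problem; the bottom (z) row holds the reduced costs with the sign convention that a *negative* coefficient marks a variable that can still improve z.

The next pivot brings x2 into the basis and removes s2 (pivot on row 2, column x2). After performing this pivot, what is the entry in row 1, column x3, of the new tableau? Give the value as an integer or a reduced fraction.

2/11

Pivot element is row 2, column x2: 11/3.
Normalize row 2: new (row 2, x3) = (-16/3)/(11/3) = -16/11.
row 1 ← row 1 − (-1/3)·(new row 2): 2/3 − (-1/3)·(-16/11) = 2/11.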